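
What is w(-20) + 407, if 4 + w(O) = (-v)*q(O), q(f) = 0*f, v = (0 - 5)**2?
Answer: 403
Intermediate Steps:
v = 25 (v = (-5)**2 = 25)
q(f) = 0
w(O) = -4 (w(O) = -4 - 1*25*0 = -4 - 25*0 = -4 + 0 = -4)
w(-20) + 407 = -4 + 407 = 403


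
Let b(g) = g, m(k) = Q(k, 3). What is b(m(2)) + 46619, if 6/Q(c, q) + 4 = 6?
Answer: 46622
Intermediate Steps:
Q(c, q) = 3 (Q(c, q) = 6/(-4 + 6) = 6/2 = 6*(1/2) = 3)
m(k) = 3
b(m(2)) + 46619 = 3 + 46619 = 46622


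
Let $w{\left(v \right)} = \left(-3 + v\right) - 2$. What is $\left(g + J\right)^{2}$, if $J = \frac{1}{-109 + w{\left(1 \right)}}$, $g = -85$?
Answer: $\frac{92275236}{12769} \approx 7226.5$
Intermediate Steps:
$w{\left(v \right)} = -5 + v$
$J = - \frac{1}{113}$ ($J = \frac{1}{-109 + \left(-5 + 1\right)} = \frac{1}{-109 - 4} = \frac{1}{-113} = - \frac{1}{113} \approx -0.0088496$)
$\left(g + J\right)^{2} = \left(-85 - \frac{1}{113}\right)^{2} = \left(- \frac{9606}{113}\right)^{2} = \frac{92275236}{12769}$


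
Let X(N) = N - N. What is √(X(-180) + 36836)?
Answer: 2*√9209 ≈ 191.93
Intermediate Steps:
X(N) = 0
√(X(-180) + 36836) = √(0 + 36836) = √36836 = 2*√9209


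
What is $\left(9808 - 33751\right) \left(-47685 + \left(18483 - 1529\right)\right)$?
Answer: $735792333$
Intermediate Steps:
$\left(9808 - 33751\right) \left(-47685 + \left(18483 - 1529\right)\right) = - 23943 \left(-47685 + 16954\right) = \left(-23943\right) \left(-30731\right) = 735792333$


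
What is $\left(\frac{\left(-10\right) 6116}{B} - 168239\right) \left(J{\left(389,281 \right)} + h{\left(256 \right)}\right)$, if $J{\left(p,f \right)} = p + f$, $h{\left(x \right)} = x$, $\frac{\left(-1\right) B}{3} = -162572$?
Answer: $- \frac{18995249425246}{121929} \approx -1.5579 \cdot 10^{8}$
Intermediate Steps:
$B = 487716$ ($B = \left(-3\right) \left(-162572\right) = 487716$)
$J{\left(p,f \right)} = f + p$
$\left(\frac{\left(-10\right) 6116}{B} - 168239\right) \left(J{\left(389,281 \right)} + h{\left(256 \right)}\right) = \left(\frac{\left(-10\right) 6116}{487716} - 168239\right) \left(\left(281 + 389\right) + 256\right) = \left(\left(-61160\right) \frac{1}{487716} - 168239\right) \left(670 + 256\right) = \left(- \frac{15290}{121929} - 168239\right) 926 = \left(- \frac{20513228321}{121929}\right) 926 = - \frac{18995249425246}{121929}$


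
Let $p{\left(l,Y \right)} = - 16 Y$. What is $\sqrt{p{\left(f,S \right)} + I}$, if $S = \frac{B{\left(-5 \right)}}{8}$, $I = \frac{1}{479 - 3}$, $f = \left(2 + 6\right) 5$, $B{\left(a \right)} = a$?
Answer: $\frac{69 \sqrt{119}}{238} \approx 3.1626$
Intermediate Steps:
$f = 40$ ($f = 8 \cdot 5 = 40$)
$I = \frac{1}{476} \approx 0.0021008$
$S = - \frac{5}{8} \approx -0.625$
$\sqrt{p{\left(f,S \right)} + I} = \sqrt{\left(-16\right) \left(- \frac{5}{8}\right) + \frac{1}{476}} = \sqrt{10 + \frac{1}{476}} = \sqrt{\frac{4761}{476}} = \frac{69 \sqrt{119}}{238}$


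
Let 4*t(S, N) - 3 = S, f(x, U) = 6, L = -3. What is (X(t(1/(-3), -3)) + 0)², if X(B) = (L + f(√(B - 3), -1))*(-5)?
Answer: 225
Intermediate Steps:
t(S, N) = ¾ + S/4
X(B) = -15 (X(B) = (-3 + 6)*(-5) = 3*(-5) = -15)
(X(t(1/(-3), -3)) + 0)² = (-15 + 0)² = (-15)² = 225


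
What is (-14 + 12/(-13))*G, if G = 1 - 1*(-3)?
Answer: -776/13 ≈ -59.692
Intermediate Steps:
G = 4 (G = 1 + 3 = 4)
(-14 + 12/(-13))*G = (-14 + 12/(-13))*4 = (-14 + 12*(-1/13))*4 = (-14 - 12/13)*4 = -194/13*4 = -776/13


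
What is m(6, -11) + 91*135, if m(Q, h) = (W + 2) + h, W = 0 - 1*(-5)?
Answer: 12281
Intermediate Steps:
W = 5 (W = 0 + 5 = 5)
m(Q, h) = 7 + h (m(Q, h) = (5 + 2) + h = 7 + h)
m(6, -11) + 91*135 = (7 - 11) + 91*135 = -4 + 12285 = 12281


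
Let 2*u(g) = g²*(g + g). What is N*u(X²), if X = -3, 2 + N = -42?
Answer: -32076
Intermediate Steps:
N = -44 (N = -2 - 42 = -44)
u(g) = g³ (u(g) = (g²*(g + g))/2 = (g²*(2*g))/2 = (2*g³)/2 = g³)
N*u(X²) = -44*((-3)²)³ = -44*9³ = -44*729 = -32076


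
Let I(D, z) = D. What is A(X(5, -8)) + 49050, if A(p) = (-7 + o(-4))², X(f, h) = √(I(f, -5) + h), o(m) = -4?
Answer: 49171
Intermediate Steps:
X(f, h) = √(f + h)
A(p) = 121 (A(p) = (-7 - 4)² = (-11)² = 121)
A(X(5, -8)) + 49050 = 121 + 49050 = 49171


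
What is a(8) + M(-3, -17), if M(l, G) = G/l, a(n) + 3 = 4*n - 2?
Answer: 98/3 ≈ 32.667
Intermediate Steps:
a(n) = -5 + 4*n (a(n) = -3 + (4*n - 2) = -3 + (-2 + 4*n) = -5 + 4*n)
a(8) + M(-3, -17) = (-5 + 4*8) - 17/(-3) = (-5 + 32) - 17*(-1/3) = 27 + 17/3 = 98/3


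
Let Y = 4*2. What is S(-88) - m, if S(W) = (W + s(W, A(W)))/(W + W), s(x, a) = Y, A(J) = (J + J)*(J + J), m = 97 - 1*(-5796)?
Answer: -64818/11 ≈ -5892.5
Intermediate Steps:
Y = 8
m = 5893 (m = 97 + 5796 = 5893)
A(J) = 4*J**2 (A(J) = (2*J)*(2*J) = 4*J**2)
s(x, a) = 8
S(W) = (8 + W)/(2*W) (S(W) = (W + 8)/(W + W) = (8 + W)/((2*W)) = (8 + W)*(1/(2*W)) = (8 + W)/(2*W))
S(-88) - m = (1/2)*(8 - 88)/(-88) - 1*5893 = (1/2)*(-1/88)*(-80) - 5893 = 5/11 - 5893 = -64818/11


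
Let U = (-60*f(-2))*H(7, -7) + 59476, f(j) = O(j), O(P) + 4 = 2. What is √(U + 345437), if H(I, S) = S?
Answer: 3*√44897 ≈ 635.67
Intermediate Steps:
O(P) = -2 (O(P) = -4 + 2 = -2)
f(j) = -2
U = 58636 (U = -60*(-2)*(-7) + 59476 = 120*(-7) + 59476 = -840 + 59476 = 58636)
√(U + 345437) = √(58636 + 345437) = √404073 = 3*√44897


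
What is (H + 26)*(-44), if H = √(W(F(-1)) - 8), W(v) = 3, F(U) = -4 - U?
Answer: -1144 - 44*I*√5 ≈ -1144.0 - 98.387*I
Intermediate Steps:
H = I*√5 (H = √(3 - 8) = √(-5) = I*√5 ≈ 2.2361*I)
(H + 26)*(-44) = (I*√5 + 26)*(-44) = (26 + I*√5)*(-44) = -1144 - 44*I*√5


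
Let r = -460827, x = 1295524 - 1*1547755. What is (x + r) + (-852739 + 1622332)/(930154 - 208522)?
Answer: -171521567021/240544 ≈ -7.1306e+5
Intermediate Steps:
x = -252231 (x = 1295524 - 1547755 = -252231)
(x + r) + (-852739 + 1622332)/(930154 - 208522) = (-252231 - 460827) + (-852739 + 1622332)/(930154 - 208522) = -713058 + 769593/721632 = -713058 + 769593*(1/721632) = -713058 + 256531/240544 = -171521567021/240544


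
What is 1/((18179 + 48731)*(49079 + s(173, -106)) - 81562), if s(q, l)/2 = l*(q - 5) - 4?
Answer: 1/900192488 ≈ 1.1109e-9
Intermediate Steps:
s(q, l) = -8 + 2*l*(-5 + q) (s(q, l) = 2*(l*(q - 5) - 4) = 2*(l*(-5 + q) - 4) = 2*(-4 + l*(-5 + q)) = -8 + 2*l*(-5 + q))
1/((18179 + 48731)*(49079 + s(173, -106)) - 81562) = 1/((18179 + 48731)*(49079 + (-8 - 10*(-106) + 2*(-106)*173)) - 81562) = 1/(66910*(49079 + (-8 + 1060 - 36676)) - 81562) = 1/(66910*(49079 - 35624) - 81562) = 1/(66910*13455 - 81562) = 1/(900274050 - 81562) = 1/900192488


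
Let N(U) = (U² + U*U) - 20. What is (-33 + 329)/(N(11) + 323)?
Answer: 296/545 ≈ 0.54312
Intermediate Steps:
N(U) = -20 + 2*U² (N(U) = (U² + U²) - 20 = 2*U² - 20 = -20 + 2*U²)
(-33 + 329)/(N(11) + 323) = (-33 + 329)/((-20 + 2*11²) + 323) = 296/((-20 + 2*121) + 323) = 296/((-20 + 242) + 323) = 296/(222 + 323) = 296/545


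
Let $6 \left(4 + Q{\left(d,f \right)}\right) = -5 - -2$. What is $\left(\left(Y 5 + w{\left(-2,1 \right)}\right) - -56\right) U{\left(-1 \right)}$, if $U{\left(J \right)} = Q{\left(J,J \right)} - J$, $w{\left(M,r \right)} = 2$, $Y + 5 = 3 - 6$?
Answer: $-63$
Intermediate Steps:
$Q{\left(d,f \right)} = - \frac{9}{2}$ ($Q{\left(d,f \right)} = -4 + \frac{-5 - -2}{6} = -4 + \frac{-5 + 2}{6} = -4 + \frac{1}{6} \left(-3\right) = -4 - \frac{1}{2} = - \frac{9}{2}$)
$Y = -8$ ($Y = -5 + \left(3 - 6\right) = -5 - 3 = -8$)
$U{\left(J \right)} = - \frac{9}{2} - J$
$\left(\left(Y 5 + w{\left(-2,1 \right)}\right) - -56\right) U{\left(-1 \right)} = \left(\left(\left(-8\right) 5 + 2\right) - -56\right) \left(- \frac{9}{2} - -1\right) = \left(\left(-40 + 2\right) + 56\right) \left(- \frac{9}{2} + 1\right) = \left(-38 + 56\right) \left(- \frac{7}{2}\right) = 18 \left(- \frac{7}{2}\right) = -63$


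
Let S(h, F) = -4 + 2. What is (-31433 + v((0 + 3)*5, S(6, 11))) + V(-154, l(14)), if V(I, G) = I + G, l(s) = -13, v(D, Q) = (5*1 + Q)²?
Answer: -31591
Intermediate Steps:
S(h, F) = -2
v(D, Q) = (5 + Q)²
V(I, G) = G + I
(-31433 + v((0 + 3)*5, S(6, 11))) + V(-154, l(14)) = (-31433 + (5 - 2)²) + (-13 - 154) = (-31433 + 3²) - 167 = (-31433 + 9) - 167 = -31424 - 167 = -31591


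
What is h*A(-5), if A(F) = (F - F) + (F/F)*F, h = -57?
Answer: 285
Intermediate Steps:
A(F) = F (A(F) = 0 + 1*F = 0 + F = F)
h*A(-5) = -57*(-5) = 285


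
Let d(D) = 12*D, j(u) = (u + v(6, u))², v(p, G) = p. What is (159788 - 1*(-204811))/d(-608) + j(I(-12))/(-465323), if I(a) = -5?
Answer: -56552102591/1131665536 ≈ -49.972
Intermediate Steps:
j(u) = (6 + u)² (j(u) = (u + 6)² = (6 + u)²)
(159788 - 1*(-204811))/d(-608) + j(I(-12))/(-465323) = (159788 - 1*(-204811))/((12*(-608))) + (6 - 5)²/(-465323) = (159788 + 204811)/(-7296) + 1²*(-1/465323) = 364599*(-1/7296) + 1*(-1/465323) = -121533/2432 - 1/465323 = -56552102591/1131665536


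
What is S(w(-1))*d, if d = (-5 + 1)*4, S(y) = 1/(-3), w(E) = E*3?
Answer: 16/3 ≈ 5.3333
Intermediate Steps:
w(E) = 3*E
S(y) = -1/3
d = -16 (d = -4*4 = -16)
S(w(-1))*d = -1/3*(-16) = 16/3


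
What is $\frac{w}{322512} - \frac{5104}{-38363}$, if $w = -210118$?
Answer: $- \frac{3207327793}{6186263928} \approx -0.51846$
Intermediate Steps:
$\frac{w}{322512} - \frac{5104}{-38363} = - \frac{210118}{322512} - \frac{5104}{-38363} = \left(-210118\right) \frac{1}{322512} - - \frac{5104}{38363} = - \frac{105059}{161256} + \frac{5104}{38363} = - \frac{3207327793}{6186263928}$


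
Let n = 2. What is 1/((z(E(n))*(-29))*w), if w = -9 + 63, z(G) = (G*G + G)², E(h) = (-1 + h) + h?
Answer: -1/225504 ≈ -4.4345e-6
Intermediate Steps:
E(h) = -1 + 2*h
z(G) = (G + G²)² (z(G) = (G² + G)² = (G + G²)²)
w = 54
1/((z(E(n))*(-29))*w) = 1/((((-1 + 2*2)²*(1 + (-1 + 2*2))²)*(-29))*54) = 1/((((-1 + 4)²*(1 + (-1 + 4))²)*(-29))*54) = 1/(((3²*(1 + 3)²)*(-29))*54) = 1/(((9*4²)*(-29))*54) = 1/(((9*16)*(-29))*54) = 1/((144*(-29))*54) = 1/(-4176*54) = 1/(-225504) = -1/225504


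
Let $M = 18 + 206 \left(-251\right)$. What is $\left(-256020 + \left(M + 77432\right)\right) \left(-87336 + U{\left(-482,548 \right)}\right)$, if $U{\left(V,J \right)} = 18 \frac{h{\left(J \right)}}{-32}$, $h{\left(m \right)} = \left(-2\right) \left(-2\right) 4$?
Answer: $20113457220$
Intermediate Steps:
$M = -51688$ ($M = 18 - 51706 = -51688$)
$h{\left(m \right)} = 16$ ($h{\left(m \right)} = 4 \cdot 4 = 16$)
$U{\left(V,J \right)} = -9$ ($U{\left(V,J \right)} = 18 \frac{16}{-32} = 18 \cdot 16 \left(- \frac{1}{32}\right) = 18 \left(- \frac{1}{2}\right) = -9$)
$\left(-256020 + \left(M + 77432\right)\right) \left(-87336 + U{\left(-482,548 \right)}\right) = \left(-256020 + \left(-51688 + 77432\right)\right) \left(-87336 - 9\right) = \left(-256020 + 25744\right) \left(-87345\right) = \left(-230276\right) \left(-87345\right) = 20113457220$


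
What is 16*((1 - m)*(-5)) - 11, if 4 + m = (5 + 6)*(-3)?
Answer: -3051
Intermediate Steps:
m = -37 (m = -4 + (5 + 6)*(-3) = -4 + 11*(-3) = -4 - 33 = -37)
16*((1 - m)*(-5)) - 11 = 16*((1 - 1*(-37))*(-5)) - 11 = 16*((1 + 37)*(-5)) - 11 = 16*(38*(-5)) - 11 = 16*(-190) - 11 = -3040 - 11 = -3051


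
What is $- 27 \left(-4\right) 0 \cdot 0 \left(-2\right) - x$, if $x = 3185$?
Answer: $-3185$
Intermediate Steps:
$- 27 \left(-4\right) 0 \cdot 0 \left(-2\right) - x = - 27 \left(-4\right) 0 \cdot 0 \left(-2\right) - 3185 = - 27 \cdot 0 \cdot 0 \left(-2\right) - 3185 = - 27 \cdot 0 \left(-2\right) - 3185 = \left(-27\right) 0 - 3185 = 0 - 3185 = -3185$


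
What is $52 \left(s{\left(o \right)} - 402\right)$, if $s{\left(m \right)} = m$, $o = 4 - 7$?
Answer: $-21060$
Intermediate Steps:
$o = -3$ ($o = 4 - 7 = -3$)
$52 \left(s{\left(o \right)} - 402\right) = 52 \left(-3 - 402\right) = 52 \left(-405\right) = -21060$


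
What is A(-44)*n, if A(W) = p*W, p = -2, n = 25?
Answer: 2200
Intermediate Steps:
A(W) = -2*W
A(-44)*n = -2*(-44)*25 = 88*25 = 2200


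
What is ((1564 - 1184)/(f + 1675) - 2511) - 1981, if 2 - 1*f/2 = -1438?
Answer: -4092136/911 ≈ -4491.9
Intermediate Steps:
f = 2880 (f = 4 - 2*(-1438) = 4 + 2876 = 2880)
((1564 - 1184)/(f + 1675) - 2511) - 1981 = ((1564 - 1184)/(2880 + 1675) - 2511) - 1981 = (380/4555 - 2511) - 1981 = (380*(1/4555) - 2511) - 1981 = (76/911 - 2511) - 1981 = -2287445/911 - 1981 = -4092136/911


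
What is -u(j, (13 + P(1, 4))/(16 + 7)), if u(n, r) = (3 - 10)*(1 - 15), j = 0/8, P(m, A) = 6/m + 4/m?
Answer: -98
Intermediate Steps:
P(m, A) = 10/m
j = 0 (j = 0*(1/8) = 0)
u(n, r) = 98 (u(n, r) = -7*(-14) = 98)
-u(j, (13 + P(1, 4))/(16 + 7)) = -1*98 = -98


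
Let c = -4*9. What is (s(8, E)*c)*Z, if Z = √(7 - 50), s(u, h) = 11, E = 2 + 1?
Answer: -396*I*√43 ≈ -2596.7*I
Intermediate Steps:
E = 3
Z = I*√43 (Z = √(-43) = I*√43 ≈ 6.5574*I)
c = -36
(s(8, E)*c)*Z = (11*(-36))*(I*√43) = -396*I*√43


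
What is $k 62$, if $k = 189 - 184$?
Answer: $310$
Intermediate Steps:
$k = 5$
$k 62 = 5 \cdot 62 = 310$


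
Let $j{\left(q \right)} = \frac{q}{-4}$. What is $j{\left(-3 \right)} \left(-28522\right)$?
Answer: $- \frac{42783}{2} \approx -21392.0$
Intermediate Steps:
$j{\left(q \right)} = - \frac{q}{4}$ ($j{\left(q \right)} = q \left(- \frac{1}{4}\right) = - \frac{q}{4}$)
$j{\left(-3 \right)} \left(-28522\right) = \left(- \frac{1}{4}\right) \left(-3\right) \left(-28522\right) = \frac{3}{4} \left(-28522\right) = - \frac{42783}{2}$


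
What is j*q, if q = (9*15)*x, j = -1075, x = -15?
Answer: 2176875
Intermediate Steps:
q = -2025 (q = (9*15)*(-15) = 135*(-15) = -2025)
j*q = -1075*(-2025) = 2176875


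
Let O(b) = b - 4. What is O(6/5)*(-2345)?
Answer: 6566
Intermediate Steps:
O(b) = -4 + b
O(6/5)*(-2345) = (-4 + 6/5)*(-2345) = -14/5*(-2345) = 6566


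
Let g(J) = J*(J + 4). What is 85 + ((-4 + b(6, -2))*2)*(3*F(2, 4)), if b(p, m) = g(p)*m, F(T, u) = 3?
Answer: -2147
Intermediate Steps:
g(J) = J*(4 + J)
b(p, m) = m*p*(4 + p) (b(p, m) = (p*(4 + p))*m = m*p*(4 + p))
85 + ((-4 + b(6, -2))*2)*(3*F(2, 4)) = 85 + ((-4 - 2*6*(4 + 6))*2)*(3*3) = 85 + ((-4 - 2*6*10)*2)*9 = 85 + ((-4 - 120)*2)*9 = 85 - 124*2*9 = 85 - 248*9 = 85 - 2232 = -2147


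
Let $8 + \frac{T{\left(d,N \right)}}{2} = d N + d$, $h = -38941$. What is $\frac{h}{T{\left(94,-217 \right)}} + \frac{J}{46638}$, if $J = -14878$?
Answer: $\frac{605863243}{947311056} \approx 0.63956$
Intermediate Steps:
$T{\left(d,N \right)} = -16 + 2 d + 2 N d$ ($T{\left(d,N \right)} = -16 + 2 \left(d N + d\right) = -16 + 2 \left(N d + d\right) = -16 + 2 \left(d + N d\right) = -16 + \left(2 d + 2 N d\right) = -16 + 2 d + 2 N d$)
$\frac{h}{T{\left(94,-217 \right)}} + \frac{J}{46638} = - \frac{38941}{-16 + 2 \cdot 94 + 2 \left(-217\right) 94} - \frac{14878}{46638} = - \frac{38941}{-16 + 188 - 40796} - \frac{7439}{23319} = - \frac{38941}{-40624} - \frac{7439}{23319} = \left(-38941\right) \left(- \frac{1}{40624}\right) - \frac{7439}{23319} = \frac{38941}{40624} - \frac{7439}{23319} = \frac{605863243}{947311056}$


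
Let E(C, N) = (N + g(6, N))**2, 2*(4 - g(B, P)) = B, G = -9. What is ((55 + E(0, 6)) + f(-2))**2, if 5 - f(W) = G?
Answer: 13924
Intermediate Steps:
g(B, P) = 4 - B/2
f(W) = 14 (f(W) = 5 - 1*(-9) = 5 + 9 = 14)
E(C, N) = (1 + N)**2 (E(C, N) = (N + (4 - 1/2*6))**2 = (N + (4 - 3))**2 = (N + 1)**2 = (1 + N)**2)
((55 + E(0, 6)) + f(-2))**2 = ((55 + (1 + 6)**2) + 14)**2 = ((55 + 7**2) + 14)**2 = ((55 + 49) + 14)**2 = (104 + 14)**2 = 118**2 = 13924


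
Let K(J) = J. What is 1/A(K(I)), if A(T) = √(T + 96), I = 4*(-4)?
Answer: √5/20 ≈ 0.11180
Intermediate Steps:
I = -16
A(T) = √(96 + T)
1/A(K(I)) = 1/(√(96 - 16)) = 1/(√80) = 1/(4*√5) = √5/20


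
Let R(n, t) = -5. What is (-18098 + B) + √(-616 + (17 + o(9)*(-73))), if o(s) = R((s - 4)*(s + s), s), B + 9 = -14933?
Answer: -33040 + 3*I*√26 ≈ -33040.0 + 15.297*I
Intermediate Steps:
B = -14942 (B = -9 - 14933 = -14942)
o(s) = -5
(-18098 + B) + √(-616 + (17 + o(9)*(-73))) = (-18098 - 14942) + √(-616 + (17 - 5*(-73))) = -33040 + √(-616 + (17 + 365)) = -33040 + √(-616 + 382) = -33040 + √(-234) = -33040 + 3*I*√26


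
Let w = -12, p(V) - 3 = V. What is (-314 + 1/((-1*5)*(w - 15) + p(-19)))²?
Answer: 1396143225/14161 ≈ 98591.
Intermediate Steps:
p(V) = 3 + V
(-314 + 1/((-1*5)*(w - 15) + p(-19)))² = (-314 + 1/((-1*5)*(-12 - 15) + (3 - 19)))² = (-314 + 1/(-5*(-27) - 16))² = (-314 + 1/(135 - 16))² = (-314 + 1/119)² = (-37365/119)² = 1396143225/14161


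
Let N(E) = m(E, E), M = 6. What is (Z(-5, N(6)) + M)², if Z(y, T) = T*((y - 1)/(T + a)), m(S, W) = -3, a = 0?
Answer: 0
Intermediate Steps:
N(E) = -3
Z(y, T) = -1 + y (Z(y, T) = T*((y - 1)/(T + 0)) = T*((-1 + y)/T) = -1 + y)
(Z(-5, N(6)) + M)² = ((-1 - 5) + 6)² = (-6 + 6)² = 0² = 0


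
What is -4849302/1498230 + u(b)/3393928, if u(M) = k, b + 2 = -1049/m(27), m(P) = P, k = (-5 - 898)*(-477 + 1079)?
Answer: -1439385721303/423740395620 ≈ -3.3969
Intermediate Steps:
k = -543606 (k = -903*602 = -543606)
b = -1103/27 (b = -2 - 1049/27 = -1103/27 ≈ -40.852)
u(M) = -543606
-4849302/1498230 + u(b)/3393928 = -4849302/1498230 - 543606/3393928 = -4849302*1/1498230 - 543606*1/3393928 = -808217/249705 - 271803/1696964 = -1439385721303/423740395620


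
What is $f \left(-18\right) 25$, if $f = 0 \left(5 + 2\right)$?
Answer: $0$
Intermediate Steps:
$f = 0$ ($f = 0 \cdot 7 = 0$)
$f \left(-18\right) 25 = 0 \left(-18\right) 25 = 0 \cdot 25 = 0$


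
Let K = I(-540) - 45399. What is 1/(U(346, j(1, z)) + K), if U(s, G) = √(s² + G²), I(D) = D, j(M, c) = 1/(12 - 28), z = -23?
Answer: -11760384/540229633279 - 16*√30647297/540229633279 ≈ -2.1933e-5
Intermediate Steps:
j(M, c) = -1/16 (j(M, c) = 1/(-16) = -1/16)
U(s, G) = √(G² + s²)
K = -45939 (K = -540 - 45399 = -45939)
1/(U(346, j(1, z)) + K) = 1/(√((-1/16)² + 346²) - 45939) = 1/(√(1/256 + 119716) - 45939) = 1/(√(30647297/256) - 45939) = 1/(√30647297/16 - 45939) = 1/(-45939 + √30647297/16)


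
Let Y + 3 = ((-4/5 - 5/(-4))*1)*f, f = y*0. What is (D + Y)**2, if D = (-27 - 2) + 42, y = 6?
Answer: 100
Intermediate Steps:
f = 0 (f = 6*0 = 0)
Y = -3 (Y = -3 + ((-4/5 - 5/(-4))*1)*0 = -3 + ((-4*1/5 - 5*(-1/4))*1)*0 = -3 + ((-4/5 + 5/4)*1)*0 = -3 + ((9/20)*1)*0 = -3 + (9/20)*0 = -3 + 0 = -3)
D = 13 (D = -29 + 42 = 13)
(D + Y)**2 = (13 - 3)**2 = 10**2 = 100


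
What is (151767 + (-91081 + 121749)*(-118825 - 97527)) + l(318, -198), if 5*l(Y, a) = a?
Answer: -33174657043/5 ≈ -6.6349e+9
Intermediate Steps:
l(Y, a) = a/5
(151767 + (-91081 + 121749)*(-118825 - 97527)) + l(318, -198) = (151767 + (-91081 + 121749)*(-118825 - 97527)) + (⅕)*(-198) = (151767 + 30668*(-216352)) - 198/5 = (151767 - 6635083136) - 198/5 = -6634931369 - 198/5 = -33174657043/5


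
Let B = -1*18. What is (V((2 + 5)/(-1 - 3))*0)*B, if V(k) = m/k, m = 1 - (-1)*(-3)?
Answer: 0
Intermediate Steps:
m = -2 (m = 1 - 1*3 = 1 - 3 = -2)
V(k) = -2/k
B = -18
(V((2 + 5)/(-1 - 3))*0)*B = (-2*(-1 - 3)/(2 + 5)*0)*(-18) = (-2/(7/(-4))*0)*(-18) = (-2/(7*(-¼))*0)*(-18) = (-2/(-7/4)*0)*(-18) = (-2*(-4/7)*0)*(-18) = ((8/7)*0)*(-18) = 0*(-18) = 0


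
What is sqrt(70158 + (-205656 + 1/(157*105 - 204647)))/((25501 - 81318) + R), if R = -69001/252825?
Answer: -252825*I*sqrt(4797298322373674)/2655342525216212 ≈ -0.0065947*I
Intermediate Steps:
R = -69001/252825 (R = -69001*1/252825 = -69001/252825 ≈ -0.27292)
sqrt(70158 + (-205656 + 1/(157*105 - 204647)))/((25501 - 81318) + R) = sqrt(70158 + (-205656 + 1/(157*105 - 204647)))/((25501 - 81318) - 69001/252825) = sqrt(70158 + (-205656 + 1/(16485 - 204647)))/(-55817 - 69001/252825) = sqrt(70158 + (-205656 + 1/(-188162)))/(-14112002026/252825) = sqrt(70158 + (-205656 - 1/188162))*(-252825/14112002026) = sqrt(70158 - 38696644273/188162)*(-252825/14112002026) = sqrt(-25495574677/188162)*(-252825/14112002026) = (I*sqrt(4797298322373674)/188162)*(-252825/14112002026) = -252825*I*sqrt(4797298322373674)/2655342525216212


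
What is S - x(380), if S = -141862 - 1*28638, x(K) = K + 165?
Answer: -171045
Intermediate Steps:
x(K) = 165 + K
S = -170500 (S = -141862 - 28638 = -170500)
S - x(380) = -170500 - (165 + 380) = -170500 - 1*545 = -170500 - 545 = -171045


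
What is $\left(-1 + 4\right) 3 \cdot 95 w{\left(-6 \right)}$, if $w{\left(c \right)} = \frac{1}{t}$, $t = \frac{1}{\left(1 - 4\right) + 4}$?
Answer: $855$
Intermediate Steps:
$t = 1$ ($t = \frac{1}{-3 + 4} = 1^{-1} = 1$)
$w{\left(c \right)} = 1$ ($w{\left(c \right)} = 1^{-1} = 1$)
$\left(-1 + 4\right) 3 \cdot 95 w{\left(-6 \right)} = \left(-1 + 4\right) 3 \cdot 95 \cdot 1 = 3 \cdot 3 \cdot 95 \cdot 1 = 9 \cdot 95 \cdot 1 = 855 \cdot 1 = 855$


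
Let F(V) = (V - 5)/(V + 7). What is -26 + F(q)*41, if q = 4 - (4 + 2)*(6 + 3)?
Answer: 1137/43 ≈ 26.442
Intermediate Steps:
q = -50 (q = 4 - 6*9 = 4 - 1*54 = 4 - 54 = -50)
F(V) = (-5 + V)/(7 + V)
-26 + F(q)*41 = -26 + ((-5 - 50)/(7 - 50))*41 = -26 + (-55/(-43))*41 = -26 - 1/43*(-55)*41 = -26 + (55/43)*41 = -26 + 2255/43 = 1137/43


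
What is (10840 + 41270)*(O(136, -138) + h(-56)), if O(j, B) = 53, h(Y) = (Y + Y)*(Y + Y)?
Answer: 656429670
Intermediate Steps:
h(Y) = 4*Y² (h(Y) = (2*Y)*(2*Y) = 4*Y²)
(10840 + 41270)*(O(136, -138) + h(-56)) = (10840 + 41270)*(53 + 4*(-56)²) = 52110*(53 + 4*3136) = 52110*(53 + 12544) = 52110*12597 = 656429670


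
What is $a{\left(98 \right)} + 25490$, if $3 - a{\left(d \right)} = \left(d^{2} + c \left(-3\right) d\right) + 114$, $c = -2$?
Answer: $15187$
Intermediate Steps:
$a{\left(d \right)} = -111 - d^{2} - 6 d$ ($a{\left(d \right)} = 3 - \left(\left(d^{2} + \left(-2\right) \left(-3\right) d\right) + 114\right) = 3 - \left(\left(d^{2} + 6 d\right) + 114\right) = 3 - \left(114 + d^{2} + 6 d\right) = -111 - d^{2} - 6 d$)
$a{\left(98 \right)} + 25490 = \left(-111 - 98^{2} - 588\right) + 25490 = \left(-111 - 9604 - 588\right) + 25490 = -10303 + 25490 = 15187$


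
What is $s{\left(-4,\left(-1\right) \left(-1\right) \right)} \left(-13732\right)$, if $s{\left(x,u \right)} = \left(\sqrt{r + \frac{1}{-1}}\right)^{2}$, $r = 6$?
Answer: $-68660$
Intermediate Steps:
$s{\left(x,u \right)} = 5$ ($s{\left(x,u \right)} = \left(\sqrt{6 + \frac{1}{-1}}\right)^{2} = \left(\sqrt{6 - 1}\right)^{2} = \left(\sqrt{5}\right)^{2} = 5$)
$s{\left(-4,\left(-1\right) \left(-1\right) \right)} \left(-13732\right) = 5 \left(-13732\right) = -68660$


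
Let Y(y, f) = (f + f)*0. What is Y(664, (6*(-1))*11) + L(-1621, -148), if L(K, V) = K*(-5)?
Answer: 8105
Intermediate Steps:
L(K, V) = -5*K
Y(y, f) = 0 (Y(y, f) = (2*f)*0 = 0)
Y(664, (6*(-1))*11) + L(-1621, -148) = 0 - 5*(-1621) = 0 + 8105 = 8105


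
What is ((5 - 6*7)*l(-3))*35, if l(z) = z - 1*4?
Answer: 9065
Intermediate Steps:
l(z) = -4 + z (l(z) = z - 4 = -4 + z)
((5 - 6*7)*l(-3))*35 = ((5 - 6*7)*(-4 - 3))*35 = ((5 - 42)*(-7))*35 = -37*(-7)*35 = 259*35 = 9065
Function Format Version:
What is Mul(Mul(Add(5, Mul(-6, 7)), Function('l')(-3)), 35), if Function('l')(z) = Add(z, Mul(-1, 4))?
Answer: 9065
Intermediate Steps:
Function('l')(z) = Add(-4, z) (Function('l')(z) = Add(z, -4) = Add(-4, z))
Mul(Mul(Add(5, Mul(-6, 7)), Function('l')(-3)), 35) = Mul(Mul(Add(5, Mul(-6, 7)), Add(-4, -3)), 35) = Mul(Mul(Add(5, -42), -7), 35) = Mul(Mul(-37, -7), 35) = Mul(259, 35) = 9065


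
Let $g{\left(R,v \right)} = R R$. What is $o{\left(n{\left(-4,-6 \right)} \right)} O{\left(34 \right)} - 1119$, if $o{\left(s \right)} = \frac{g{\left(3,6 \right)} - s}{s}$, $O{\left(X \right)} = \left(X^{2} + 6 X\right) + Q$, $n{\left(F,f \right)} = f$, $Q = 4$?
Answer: $-4529$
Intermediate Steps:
$O{\left(X \right)} = 4 + X^{2} + 6 X$ ($O{\left(X \right)} = \left(X^{2} + 6 X\right) + 4 = 4 + X^{2} + 6 X$)
$g{\left(R,v \right)} = R^{2}$
$o{\left(s \right)} = \frac{9 - s}{s}$ ($o{\left(s \right)} = \frac{3^{2} - s}{s} = \frac{9 - s}{s}$)
$o{\left(n{\left(-4,-6 \right)} \right)} O{\left(34 \right)} - 1119 = \frac{9 - -6}{-6} \left(4 + 34^{2} + 6 \cdot 34\right) - 1119 = - \frac{9 + 6}{6} \left(4 + 1156 + 204\right) - 1119 = \left(- \frac{1}{6}\right) 15 \cdot 1364 - 1119 = \left(- \frac{5}{2}\right) 1364 - 1119 = -3410 - 1119 = -4529$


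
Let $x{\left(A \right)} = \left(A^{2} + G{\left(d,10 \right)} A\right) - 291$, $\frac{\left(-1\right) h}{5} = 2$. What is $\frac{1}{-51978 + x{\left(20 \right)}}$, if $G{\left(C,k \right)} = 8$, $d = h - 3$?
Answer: $- \frac{1}{51709} \approx -1.9339 \cdot 10^{-5}$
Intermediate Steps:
$h = -10$ ($h = \left(-5\right) 2 = -10$)
$d = -13$ ($d = -10 - 3 = -13$)
$x{\left(A \right)} = -291 + A^{2} + 8 A$ ($x{\left(A \right)} = \left(A^{2} + 8 A\right) - 291 = -291 + A^{2} + 8 A$)
$\frac{1}{-51978 + x{\left(20 \right)}} = \frac{1}{-51978 + \left(-291 + 20^{2} + 8 \cdot 20\right)} = \frac{1}{-51978 + \left(-291 + 400 + 160\right)} = \frac{1}{-51978 + 269} = \frac{1}{-51709} = - \frac{1}{51709}$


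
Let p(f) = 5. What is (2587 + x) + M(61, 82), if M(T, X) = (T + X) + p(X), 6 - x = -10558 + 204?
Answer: 13095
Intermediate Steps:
x = 10360 (x = 6 - (-10558 + 204) = 6 - 1*(-10354) = 6 + 10354 = 10360)
M(T, X) = 5 + T + X (M(T, X) = (T + X) + 5 = 5 + T + X)
(2587 + x) + M(61, 82) = (2587 + 10360) + (5 + 61 + 82) = 12947 + 148 = 13095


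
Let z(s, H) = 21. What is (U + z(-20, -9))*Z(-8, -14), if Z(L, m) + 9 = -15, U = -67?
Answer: 1104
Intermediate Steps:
Z(L, m) = -24 (Z(L, m) = -9 - 15 = -24)
(U + z(-20, -9))*Z(-8, -14) = (-67 + 21)*(-24) = -46*(-24) = 1104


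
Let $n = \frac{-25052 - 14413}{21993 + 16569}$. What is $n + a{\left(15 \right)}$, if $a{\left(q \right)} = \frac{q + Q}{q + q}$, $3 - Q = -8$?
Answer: $- \frac{30223}{192810} \approx -0.15675$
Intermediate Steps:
$Q = 11$ ($Q = 3 - -8 = 3 + 8 = 11$)
$n = - \frac{13155}{12854}$ ($n = - \frac{39465}{38562} = \left(-39465\right) \frac{1}{38562} = - \frac{13155}{12854} \approx -1.0234$)
$a{\left(q \right)} = \frac{11 + q}{2 q}$ ($a{\left(q \right)} = \frac{q + 11}{q + q} = \frac{11 + q}{2 q}$)
$n + a{\left(15 \right)} = - \frac{13155}{12854} + \frac{11 + 15}{2 \cdot 15} = - \frac{13155}{12854} + \frac{1}{2} \cdot \frac{1}{15} \cdot 26 = - \frac{13155}{12854} + \frac{13}{15} = - \frac{30223}{192810}$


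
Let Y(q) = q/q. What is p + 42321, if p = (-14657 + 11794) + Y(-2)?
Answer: 39459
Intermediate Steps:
Y(q) = 1
p = -2862 (p = (-14657 + 11794) + 1 = -2863 + 1 = -2862)
p + 42321 = -2862 + 42321 = 39459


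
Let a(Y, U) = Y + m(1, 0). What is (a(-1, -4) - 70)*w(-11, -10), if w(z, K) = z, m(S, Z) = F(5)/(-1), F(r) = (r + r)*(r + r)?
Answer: 1881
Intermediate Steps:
F(r) = 4*r² (F(r) = (2*r)*(2*r) = 4*r²)
m(S, Z) = -100 (m(S, Z) = (4*5²)/(-1) = (4*25)*(-1) = 100*(-1) = -100)
a(Y, U) = -100 + Y (a(Y, U) = Y - 100 = -100 + Y)
(a(-1, -4) - 70)*w(-11, -10) = ((-100 - 1) - 70)*(-11) = (-101 - 70)*(-11) = -171*(-11) = 1881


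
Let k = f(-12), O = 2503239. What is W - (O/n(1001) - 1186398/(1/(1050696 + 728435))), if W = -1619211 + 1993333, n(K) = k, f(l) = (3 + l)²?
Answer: 56990460690607/27 ≈ 2.1108e+12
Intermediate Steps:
k = 81 (k = (3 - 12)² = (-9)² = 81)
n(K) = 81
W = 374122
W - (O/n(1001) - 1186398/(1/(1050696 + 728435))) = 374122 - (2503239/81 - 1186398/(1/(1050696 + 728435))) = 374122 - (2503239*(1/81) - 1186398/(1/1779131)) = 374122 - (834413/27 - 1186398/1/1779131) = 374122 - (834413/27 - 1186398*1779131) = 374122 - (834413/27 - 2110757460138) = 374122 - 1*(-56990450589313/27) = 374122 + 56990450589313/27 = 56990460690607/27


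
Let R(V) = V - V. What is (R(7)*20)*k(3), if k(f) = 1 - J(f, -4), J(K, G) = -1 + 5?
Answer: 0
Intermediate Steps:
R(V) = 0
J(K, G) = 4
k(f) = -3 (k(f) = 1 - 1*4 = 1 - 4 = -3)
(R(7)*20)*k(3) = (0*20)*(-3) = 0*(-3) = 0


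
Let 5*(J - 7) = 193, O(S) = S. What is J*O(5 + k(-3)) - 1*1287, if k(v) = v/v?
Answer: -5067/5 ≈ -1013.4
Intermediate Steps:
k(v) = 1
J = 228/5 (J = 7 + (⅕)*193 = 7 + 193/5 = 228/5 ≈ 45.600)
J*O(5 + k(-3)) - 1*1287 = 228*(5 + 1)/5 - 1*1287 = (228/5)*6 - 1287 = 1368/5 - 1287 = -5067/5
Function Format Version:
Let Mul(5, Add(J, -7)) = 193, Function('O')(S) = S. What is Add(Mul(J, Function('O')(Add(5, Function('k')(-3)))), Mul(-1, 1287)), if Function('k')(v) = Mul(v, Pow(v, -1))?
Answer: Rational(-5067, 5) ≈ -1013.4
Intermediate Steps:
Function('k')(v) = 1
J = Rational(228, 5) (J = Add(7, Mul(Rational(1, 5), 193)) = Add(7, Rational(193, 5)) = Rational(228, 5) ≈ 45.600)
Add(Mul(J, Function('O')(Add(5, Function('k')(-3)))), Mul(-1, 1287)) = Add(Mul(Rational(228, 5), Add(5, 1)), Mul(-1, 1287)) = Add(Mul(Rational(228, 5), 6), -1287) = Add(Rational(1368, 5), -1287) = Rational(-5067, 5)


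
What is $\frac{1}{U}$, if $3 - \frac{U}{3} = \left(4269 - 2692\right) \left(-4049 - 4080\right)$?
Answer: $\frac{1}{38458308} \approx 2.6002 \cdot 10^{-8}$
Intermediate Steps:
$U = 38458308$ ($U = 9 - 3 \left(4269 - 2692\right) \left(-4049 - 4080\right) = 9 - 3 \cdot 1577 \left(-8129\right) = 9 - -38458299 = 9 + 38458299 = 38458308$)
$\frac{1}{U} = \frac{1}{38458308}$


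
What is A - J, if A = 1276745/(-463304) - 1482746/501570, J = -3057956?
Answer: 355302307135028623/116189693640 ≈ 3.0580e+6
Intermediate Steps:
A = -663669571217/116189693640 (A = 1276745*(-1/463304) - 1482746*1/501570 = -1276745/463304 - 741373/250785 = -663669571217/116189693640 ≈ -5.7119)
A - J = -663669571217/116189693640 - 1*(-3057956) = -663669571217/116189693640 + 3057956 = 355302307135028623/116189693640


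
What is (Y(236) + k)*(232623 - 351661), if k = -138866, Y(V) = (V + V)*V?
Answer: 3270450012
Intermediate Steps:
Y(V) = 2*V² (Y(V) = (2*V)*V = 2*V²)
(Y(236) + k)*(232623 - 351661) = (2*236² - 138866)*(232623 - 351661) = (2*55696 - 138866)*(-119038) = (111392 - 138866)*(-119038) = -27474*(-119038) = 3270450012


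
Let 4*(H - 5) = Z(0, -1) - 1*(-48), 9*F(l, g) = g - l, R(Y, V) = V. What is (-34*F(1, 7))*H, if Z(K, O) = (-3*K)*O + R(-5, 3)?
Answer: -1207/3 ≈ -402.33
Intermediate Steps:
Z(K, O) = 3 - 3*K*O (Z(K, O) = (-3*K)*O + 3 = -3*K*O + 3 = 3 - 3*K*O)
F(l, g) = -l/9 + g/9 (F(l, g) = (g - l)/9 = -l/9 + g/9)
H = 71/4 (H = 5 + ((3 - 3*0*(-1)) - 1*(-48))/4 = 5 + ((3 + 0) + 48)/4 = 5 + (3 + 48)/4 = 5 + (¼)*51 = 5 + 51/4 = 71/4 ≈ 17.750)
(-34*F(1, 7))*H = -34*(-⅑*1 + (⅑)*7)*(71/4) = -34*(-⅑ + 7/9)*(71/4) = -34*⅔*(71/4) = -68/3*71/4 = -1207/3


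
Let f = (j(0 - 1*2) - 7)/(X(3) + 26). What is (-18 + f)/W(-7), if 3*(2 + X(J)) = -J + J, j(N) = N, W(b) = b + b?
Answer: 21/16 ≈ 1.3125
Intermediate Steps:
W(b) = 2*b
X(J) = -2 (X(J) = -2 + (-J + J)/3 = -2 + (⅓)*0 = -2 + 0 = -2)
f = -3/8 (f = ((0 - 1*2) - 7)/(-2 + 26) = ((0 - 2) - 7)/24 = (-2 - 7)*(1/24) = -9*1/24 = -3/8 ≈ -0.37500)
(-18 + f)/W(-7) = (-18 - 3/8)/((2*(-7))) = -147/8/(-14) = -147/8*(-1/14) = 21/16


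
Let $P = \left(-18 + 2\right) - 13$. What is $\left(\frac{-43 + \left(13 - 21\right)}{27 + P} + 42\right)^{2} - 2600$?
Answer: $\frac{7825}{4} \approx 1956.3$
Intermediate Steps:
$P = -29$ ($P = -16 - 13 = -29$)
$\left(\frac{-43 + \left(13 - 21\right)}{27 + P} + 42\right)^{2} - 2600 = \left(\frac{-43 + \left(13 - 21\right)}{27 - 29} + 42\right)^{2} - 2600 = \left(\frac{-43 - 8}{-2} + 42\right)^{2} - 2600 = \left(\left(-51\right) \left(- \frac{1}{2}\right) + 42\right)^{2} - 2600 = \left(\frac{51}{2} + 42\right)^{2} - 2600 = \left(\frac{135}{2}\right)^{2} - 2600 = \frac{18225}{4} - 2600 = \frac{7825}{4}$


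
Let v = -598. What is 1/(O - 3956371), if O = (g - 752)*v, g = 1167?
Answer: -1/4204541 ≈ -2.3784e-7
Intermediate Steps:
O = -248170 (O = (1167 - 752)*(-598) = 415*(-598) = -248170)
1/(O - 3956371) = 1/(-248170 - 3956371) = 1/(-4204541) = -1/4204541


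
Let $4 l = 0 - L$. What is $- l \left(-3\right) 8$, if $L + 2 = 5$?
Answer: $-18$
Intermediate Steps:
$L = 3$ ($L = -2 + 5 = 3$)
$l = - \frac{3}{4}$ ($l = \frac{0 - 3}{4} = \frac{1}{4} \left(-3\right) = - \frac{3}{4} \approx -0.75$)
$- l \left(-3\right) 8 = \left(-1\right) \left(- \frac{3}{4}\right) \left(-3\right) 8 = \frac{3}{4} \left(-3\right) 8 = \left(- \frac{9}{4}\right) 8 = -18$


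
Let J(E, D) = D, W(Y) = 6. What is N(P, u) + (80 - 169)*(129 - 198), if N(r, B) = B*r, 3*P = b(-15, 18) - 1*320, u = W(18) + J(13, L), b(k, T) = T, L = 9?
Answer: 4631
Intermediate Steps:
u = 15 (u = 6 + 9 = 15)
P = -302/3 (P = (18 - 1*320)/3 = (18 - 320)/3 = (1/3)*(-302) = -302/3 ≈ -100.67)
N(P, u) + (80 - 169)*(129 - 198) = 15*(-302/3) + (80 - 169)*(129 - 198) = -1510 - 89*(-69) = -1510 + 6141 = 4631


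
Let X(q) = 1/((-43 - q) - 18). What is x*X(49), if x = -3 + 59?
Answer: -28/55 ≈ -0.50909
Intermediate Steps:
X(q) = 1/(-61 - q)
x = 56
x*X(49) = 56*(-1/(61 + 49)) = 56*(-1/110) = -28/55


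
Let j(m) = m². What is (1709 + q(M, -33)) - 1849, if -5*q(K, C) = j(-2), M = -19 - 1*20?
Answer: -704/5 ≈ -140.80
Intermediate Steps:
M = -39 (M = -19 - 20 = -39)
q(K, C) = -⅘ (q(K, C) = -⅕*(-2)² = -⅕*4 = -⅘)
(1709 + q(M, -33)) - 1849 = (1709 - ⅘) - 1849 = 8541/5 - 1849 = -704/5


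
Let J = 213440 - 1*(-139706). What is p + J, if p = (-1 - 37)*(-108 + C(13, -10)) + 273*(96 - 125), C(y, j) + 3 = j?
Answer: 349827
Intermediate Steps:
C(y, j) = -3 + j
p = -3319 (p = (-1 - 37)*(-108 + (-3 - 10)) + 273*(96 - 125) = -38*(-108 - 13) + 273*(-29) = -38*(-121) - 7917 = 4598 - 7917 = -3319)
J = 353146 (J = 213440 + 139706 = 353146)
p + J = -3319 + 353146 = 349827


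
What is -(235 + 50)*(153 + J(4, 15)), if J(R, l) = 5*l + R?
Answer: -66120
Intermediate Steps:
J(R, l) = R + 5*l
-(235 + 50)*(153 + J(4, 15)) = -(235 + 50)*(153 + (4 + 5*15)) = -285*(153 + (4 + 75)) = -285*(153 + 79) = -285*232 = -1*66120 = -66120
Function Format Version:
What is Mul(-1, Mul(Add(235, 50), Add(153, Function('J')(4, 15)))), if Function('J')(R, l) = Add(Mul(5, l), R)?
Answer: -66120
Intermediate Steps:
Function('J')(R, l) = Add(R, Mul(5, l))
Mul(-1, Mul(Add(235, 50), Add(153, Function('J')(4, 15)))) = Mul(-1, Mul(Add(235, 50), Add(153, Add(4, Mul(5, 15))))) = Mul(-1, Mul(285, Add(153, Add(4, 75)))) = Mul(-1, Mul(285, Add(153, 79))) = Mul(-1, Mul(285, 232)) = Mul(-1, 66120) = -66120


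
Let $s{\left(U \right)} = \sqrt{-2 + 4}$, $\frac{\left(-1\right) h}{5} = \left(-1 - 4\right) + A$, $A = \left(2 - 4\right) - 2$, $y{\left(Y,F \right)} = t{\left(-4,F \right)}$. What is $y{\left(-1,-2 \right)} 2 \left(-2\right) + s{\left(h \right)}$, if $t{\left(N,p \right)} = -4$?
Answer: $16 + \sqrt{2} \approx 17.414$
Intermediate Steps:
$y{\left(Y,F \right)} = -4$
$A = -4$ ($A = -2 - 2 = -4$)
$h = 45$ ($h = - 5 \left(\left(-1 - 4\right) - 4\right) = - 5 \left(-5 - 4\right) = \left(-5\right) \left(-9\right) = 45$)
$s{\left(U \right)} = \sqrt{2}$
$y{\left(-1,-2 \right)} 2 \left(-2\right) + s{\left(h \right)} = - 4 \cdot 2 \left(-2\right) + \sqrt{2} = \left(-4\right) \left(-4\right) + \sqrt{2} = 16 + \sqrt{2}$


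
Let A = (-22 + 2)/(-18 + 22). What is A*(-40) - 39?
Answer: 161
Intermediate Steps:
A = -5 (A = -20/4 = -20*¼ = -5)
A*(-40) - 39 = -5*(-40) - 39 = 200 - 39 = 161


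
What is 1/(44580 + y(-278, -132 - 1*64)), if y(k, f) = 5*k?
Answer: 1/43190 ≈ 2.3153e-5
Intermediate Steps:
1/(44580 + y(-278, -132 - 1*64)) = 1/(44580 + 5*(-278)) = 1/(44580 - 1390) = 1/43190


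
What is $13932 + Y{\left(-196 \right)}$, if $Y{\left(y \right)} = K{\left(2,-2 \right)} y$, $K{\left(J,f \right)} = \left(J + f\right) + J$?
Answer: $13540$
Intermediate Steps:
$K{\left(J,f \right)} = f + 2 J$
$Y{\left(y \right)} = 2 y$ ($Y{\left(y \right)} = \left(-2 + 2 \cdot 2\right) y = \left(-2 + 4\right) y = 2 y$)
$13932 + Y{\left(-196 \right)} = 13932 + 2 \left(-196\right) = 13932 - 392 = 13540$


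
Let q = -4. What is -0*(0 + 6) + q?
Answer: -4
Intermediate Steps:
-0*(0 + 6) + q = -0*(0 + 6) - 4 = -0*6 - 4 = -6*0 - 4 = 0 - 4 = -4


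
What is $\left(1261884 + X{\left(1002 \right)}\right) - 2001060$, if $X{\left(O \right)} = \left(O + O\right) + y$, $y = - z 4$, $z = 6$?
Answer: $-737196$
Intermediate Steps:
$y = -24$ ($y = \left(-1\right) 6 \cdot 4 = \left(-6\right) 4 = -24$)
$X{\left(O \right)} = -24 + 2 O$ ($X{\left(O \right)} = \left(O + O\right) - 24 = 2 O - 24 = -24 + 2 O$)
$\left(1261884 + X{\left(1002 \right)}\right) - 2001060 = \left(1261884 + \left(-24 + 2 \cdot 1002\right)\right) - 2001060 = \left(1261884 + \left(-24 + 2004\right)\right) - 2001060 = \left(1261884 + 1980\right) - 2001060 = 1263864 - 2001060 = -737196$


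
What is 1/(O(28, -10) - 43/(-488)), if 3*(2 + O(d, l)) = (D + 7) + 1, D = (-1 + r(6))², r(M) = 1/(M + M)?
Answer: 26352/27271 ≈ 0.96630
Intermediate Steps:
r(M) = 1/(2*M)
D = 121/144 (D = (-1 + (½)/6)² = (-1 + (½)*(⅙))² = (-1 + 1/12)² = (-11/12)² = 121/144 ≈ 0.84028)
O(d, l) = 409/432 (O(d, l) = -2 + ((121/144 + 7) + 1)/3 = -2 + (1129/144 + 1)/3 = -2 + (⅓)*(1273/144) = -2 + 1273/432 = 409/432)
1/(O(28, -10) - 43/(-488)) = 1/(409/432 - 43/(-488)) = 1/(409/432 - 43*(-1/488)) = 1/(409/432 + 43/488) = 1/(27271/26352) = 26352/27271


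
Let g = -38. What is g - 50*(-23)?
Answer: 1112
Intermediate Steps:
g - 50*(-23) = -38 - 50*(-23) = -38 + 1150 = 1112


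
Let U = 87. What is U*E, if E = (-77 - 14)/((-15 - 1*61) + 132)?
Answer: -1131/8 ≈ -141.38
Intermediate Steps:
E = -13/8 (E = -91/((-15 - 61) + 132) = -91/(-76 + 132) = -91/56 = -91*1/56 = -13/8 ≈ -1.6250)
U*E = 87*(-13/8) = -1131/8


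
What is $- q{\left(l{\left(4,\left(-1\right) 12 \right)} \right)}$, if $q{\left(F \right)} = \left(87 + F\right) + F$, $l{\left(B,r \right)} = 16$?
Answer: $-119$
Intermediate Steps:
$q{\left(F \right)} = 87 + 2 F$
$- q{\left(l{\left(4,\left(-1\right) 12 \right)} \right)} = - (87 + 2 \cdot 16) = - (87 + 32) = \left(-1\right) 119 = -119$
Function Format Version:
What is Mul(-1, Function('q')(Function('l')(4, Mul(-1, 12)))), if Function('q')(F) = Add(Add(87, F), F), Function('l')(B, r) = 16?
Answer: -119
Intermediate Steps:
Function('q')(F) = Add(87, Mul(2, F))
Mul(-1, Function('q')(Function('l')(4, Mul(-1, 12)))) = Mul(-1, Add(87, Mul(2, 16))) = Mul(-1, Add(87, 32)) = Mul(-1, 119) = -119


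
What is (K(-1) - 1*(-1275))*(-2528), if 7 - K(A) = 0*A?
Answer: -3240896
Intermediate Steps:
K(A) = 7 (K(A) = 7 - 0*A = 7 - 1*0 = 7 + 0 = 7)
(K(-1) - 1*(-1275))*(-2528) = (7 - 1*(-1275))*(-2528) = (7 + 1275)*(-2528) = 1282*(-2528) = -3240896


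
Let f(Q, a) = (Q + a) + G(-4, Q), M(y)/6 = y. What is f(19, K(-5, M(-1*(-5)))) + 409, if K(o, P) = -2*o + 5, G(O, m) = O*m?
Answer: 367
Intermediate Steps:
M(y) = 6*y
K(o, P) = 5 - 2*o
f(Q, a) = a - 3*Q (f(Q, a) = (Q + a) - 4*Q = a - 3*Q)
f(19, K(-5, M(-1*(-5)))) + 409 = ((5 - 2*(-5)) - 3*19) + 409 = ((5 + 10) - 57) + 409 = (15 - 57) + 409 = -42 + 409 = 367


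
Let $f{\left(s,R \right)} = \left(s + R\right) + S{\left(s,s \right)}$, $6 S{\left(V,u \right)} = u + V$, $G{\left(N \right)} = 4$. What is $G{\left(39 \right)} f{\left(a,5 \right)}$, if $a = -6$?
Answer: $-12$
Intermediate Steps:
$S{\left(V,u \right)} = \frac{V}{6} + \frac{u}{6}$ ($S{\left(V,u \right)} = \frac{u + V}{6} = \frac{V + u}{6} = \frac{V}{6} + \frac{u}{6}$)
$f{\left(s,R \right)} = R + \frac{4 s}{3}$ ($f{\left(s,R \right)} = \left(s + R\right) + \left(\frac{s}{6} + \frac{s}{6}\right) = \left(R + s\right) + \frac{s}{3} = R + \frac{4 s}{3}$)
$G{\left(39 \right)} f{\left(a,5 \right)} = 4 \left(5 + \frac{4}{3} \left(-6\right)\right) = 4 \left(5 - 8\right) = 4 \left(-3\right) = -12$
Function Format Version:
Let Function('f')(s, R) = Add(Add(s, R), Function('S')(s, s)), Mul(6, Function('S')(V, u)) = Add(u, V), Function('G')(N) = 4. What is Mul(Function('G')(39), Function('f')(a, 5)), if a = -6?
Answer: -12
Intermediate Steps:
Function('S')(V, u) = Add(Mul(Rational(1, 6), V), Mul(Rational(1, 6), u)) (Function('S')(V, u) = Mul(Rational(1, 6), Add(u, V)) = Mul(Rational(1, 6), Add(V, u)) = Add(Mul(Rational(1, 6), V), Mul(Rational(1, 6), u)))
Function('f')(s, R) = Add(R, Mul(Rational(4, 3), s)) (Function('f')(s, R) = Add(Add(s, R), Add(Mul(Rational(1, 6), s), Mul(Rational(1, 6), s))) = Add(Add(R, s), Mul(Rational(1, 3), s)) = Add(R, Mul(Rational(4, 3), s)))
Mul(Function('G')(39), Function('f')(a, 5)) = Mul(4, Add(5, Mul(Rational(4, 3), -6))) = Mul(4, Add(5, -8)) = Mul(4, -3) = -12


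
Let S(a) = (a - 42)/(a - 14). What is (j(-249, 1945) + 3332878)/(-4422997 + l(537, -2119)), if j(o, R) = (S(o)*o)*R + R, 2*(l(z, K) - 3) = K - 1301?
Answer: -368062847/581848576 ≈ -0.63258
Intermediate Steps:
S(a) = (-42 + a)/(-14 + a)
l(z, K) = -1295/2 + K/2 (l(z, K) = 3 + (K - 1301)/2 = 3 + (-1301 + K)/2 = 3 + (-1301/2 + K/2) = -1295/2 + K/2)
j(o, R) = R + R*o*(-42 + o)/(-14 + o) (j(o, R) = (((-42 + o)/(-14 + o))*o)*R + R = (o*(-42 + o)/(-14 + o))*R + R = R*o*(-42 + o)/(-14 + o) + R = R + R*o*(-42 + o)/(-14 + o))
(j(-249, 1945) + 3332878)/(-4422997 + l(537, -2119)) = (1945*(-14 - 249 - 249*(-42 - 249))/(-14 - 249) + 3332878)/(-4422997 + (-1295/2 + (½)*(-2119))) = (1945*(-14 - 249 - 249*(-291))/(-263) + 3332878)/(-4422997 + (-1295/2 - 2119/2)) = (1945*(-1/263)*(-14 - 249 + 72459) + 3332878)/(-4422997 - 1707) = (1945*(-1/263)*72196 + 3332878)/(-4424704) = (-140421220/263 + 3332878)*(-1/4424704) = (736125694/263)*(-1/4424704) = -368062847/581848576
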